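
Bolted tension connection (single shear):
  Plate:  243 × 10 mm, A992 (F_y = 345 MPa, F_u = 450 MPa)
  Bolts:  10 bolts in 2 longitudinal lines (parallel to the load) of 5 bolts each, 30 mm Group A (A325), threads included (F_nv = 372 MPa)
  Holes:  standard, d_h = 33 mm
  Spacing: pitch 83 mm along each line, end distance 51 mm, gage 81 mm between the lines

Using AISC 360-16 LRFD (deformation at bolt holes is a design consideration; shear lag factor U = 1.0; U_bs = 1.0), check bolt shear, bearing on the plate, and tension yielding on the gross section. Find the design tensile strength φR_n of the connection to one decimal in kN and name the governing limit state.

754.5 kN (gross-section yield governs)

Bolt shear: A_b = π(30)²/4 = 706.86 mm². φR_n = 0.75 × 372 × 706.86 × 10 × 1 = 1972.1 kN.
Bearing (10 mm plate, F_u = 450 MPa): end bolts L_c = 51 − 33/2 = 34.5, R_n = min(1.2×34.5×10×450, 2.4×30×10×450) = 186.3 kN/bolt; interior L_c = 83 − 33 = 50, R_n = 270 kN/bolt. φR_n = 0.75 × (2×186.3 + 8×270) = 1899.5 kN.
Tension yield (gross): A_g = 243×10 = 2430 mm². φR_n = 0.90 × 345 × 2430 = 754.5 kN.
Governing: min(1972.1, 1899.5, 754.5) = 754.5 kN → gross-section yield.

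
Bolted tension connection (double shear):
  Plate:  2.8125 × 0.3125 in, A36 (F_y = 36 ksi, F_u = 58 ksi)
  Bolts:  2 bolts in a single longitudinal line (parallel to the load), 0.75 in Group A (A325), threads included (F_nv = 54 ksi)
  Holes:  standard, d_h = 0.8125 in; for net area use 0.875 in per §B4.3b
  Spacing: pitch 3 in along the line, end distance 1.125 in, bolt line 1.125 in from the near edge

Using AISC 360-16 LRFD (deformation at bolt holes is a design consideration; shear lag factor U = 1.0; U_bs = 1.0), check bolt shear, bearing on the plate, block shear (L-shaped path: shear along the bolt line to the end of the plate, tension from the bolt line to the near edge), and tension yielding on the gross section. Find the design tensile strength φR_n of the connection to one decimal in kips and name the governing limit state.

Bolt shear: A_b = π(0.75)²/4 = 0.44179 in². φR_n = 0.75 × 54 × 0.44179 × 2 × 2 = 71.6 kips.
Bearing (0.3125 in plate, F_u = 58 ksi): end bolts L_c = 1.125 − 0.8125/2 = 0.71875, R_n = min(1.2×0.71875×0.3125×58, 2.4×0.75×0.3125×58) = 15.633 kips/bolt; interior L_c = 3 − 0.8125 = 2.1875, R_n = 32.625 kips/bolt. φR_n = 0.75 × (1×15.633 + 1×32.625) = 36.2 kips.
Block shear: shear path 1×[1.125+1×3] = 1×4.125 in, A_gv = 1.2891, A_nv = 1×(4.125 − 1.5×0.875)×0.3125 = 0.87891 in²; tension to near edge: (1.125 − 0.5×0.875)×0.3125 = 0.21484 in². R_n = min(0.6×58×0.87891, 0.6×36×1.2891) + 1.0×58×0.21484 = min(30.586, 27.845) + 12.461 = 40.306 kips. φR_n = 0.75 × 40.306 = 30.2 kips.
Tension yield (gross): A_g = 2.8125×0.3125 = 0.87891 in². φR_n = 0.90 × 36 × 0.87891 = 28.5 kips.
Governing: min(71.6, 36.2, 30.2, 28.5) = 28.5 kips → gross-section yield.

28.5 kips (gross-section yield governs)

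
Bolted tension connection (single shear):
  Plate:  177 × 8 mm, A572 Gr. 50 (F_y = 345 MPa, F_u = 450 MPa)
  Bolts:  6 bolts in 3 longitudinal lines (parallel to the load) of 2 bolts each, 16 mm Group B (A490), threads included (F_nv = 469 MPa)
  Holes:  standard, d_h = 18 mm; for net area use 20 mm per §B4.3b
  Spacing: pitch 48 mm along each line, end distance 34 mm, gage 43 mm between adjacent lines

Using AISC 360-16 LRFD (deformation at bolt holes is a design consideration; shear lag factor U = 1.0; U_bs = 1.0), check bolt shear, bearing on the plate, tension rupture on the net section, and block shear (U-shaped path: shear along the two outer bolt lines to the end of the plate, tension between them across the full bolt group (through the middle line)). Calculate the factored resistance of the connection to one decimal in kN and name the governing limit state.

292.7 kN (block shear governs)

Bolt shear: A_b = π(16)²/4 = 201.06 mm². φR_n = 0.75 × 469 × 201.06 × 6 × 1 = 424.3 kN.
Bearing (8 mm plate, F_u = 450 MPa): end bolts L_c = 34 − 18/2 = 25, R_n = min(1.2×25×8×450, 2.4×16×8×450) = 108 kN/bolt; interior L_c = 48 − 18 = 30, R_n = 129.6 kN/bolt. φR_n = 0.75 × (3×108 + 3×129.6) = 534.6 kN.
Tension rupture (net): A_n = (177 − 3×20)×8 = 936 mm² (U = 1.0, A_e = A_n). φR_n = 0.75 × 450 × 936 = 315.9 kN.
Block shear: shear path 2×[34+1×48] = 2×82 mm, A_gv = 1312, A_nv = 2×(82 − 1.5×20)×8 = 832 mm²; tension across gage: (86 − 2×20)×8 = 368 mm². R_n = min(0.6×450×832, 0.6×345×1312) + 1.0×450×368 = min(224.64, 271.58) + 165.6 = 390.24 kN. φR_n = 0.75 × 390.24 = 292.7 kN.
Governing: min(424.3, 534.6, 315.9, 292.7) = 292.7 kN → block shear.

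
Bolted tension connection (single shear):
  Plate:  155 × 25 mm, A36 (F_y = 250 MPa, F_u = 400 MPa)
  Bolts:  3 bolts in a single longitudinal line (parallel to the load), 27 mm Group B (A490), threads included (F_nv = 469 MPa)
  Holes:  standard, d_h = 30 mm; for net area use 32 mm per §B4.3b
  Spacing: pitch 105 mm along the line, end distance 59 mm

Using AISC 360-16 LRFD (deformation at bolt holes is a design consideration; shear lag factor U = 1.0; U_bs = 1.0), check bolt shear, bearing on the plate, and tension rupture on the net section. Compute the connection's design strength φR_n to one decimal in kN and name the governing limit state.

Bolt shear: A_b = π(27)²/4 = 572.56 mm². φR_n = 0.75 × 469 × 572.56 × 3 × 1 = 604.2 kN.
Bearing (25 mm plate, F_u = 400 MPa): end bolts L_c = 59 − 30/2 = 44, R_n = min(1.2×44×25×400, 2.4×27×25×400) = 528 kN/bolt; interior L_c = 105 − 30 = 75, R_n = 648 kN/bolt. φR_n = 0.75 × (1×528 + 2×648) = 1368.0 kN.
Tension rupture (net): A_n = (155 − 1×32)×25 = 3075 mm² (U = 1.0, A_e = A_n). φR_n = 0.75 × 400 × 3075 = 922.5 kN.
Governing: min(604.2, 1368.0, 922.5) = 604.2 kN → bolt shear.

604.2 kN (bolt shear governs)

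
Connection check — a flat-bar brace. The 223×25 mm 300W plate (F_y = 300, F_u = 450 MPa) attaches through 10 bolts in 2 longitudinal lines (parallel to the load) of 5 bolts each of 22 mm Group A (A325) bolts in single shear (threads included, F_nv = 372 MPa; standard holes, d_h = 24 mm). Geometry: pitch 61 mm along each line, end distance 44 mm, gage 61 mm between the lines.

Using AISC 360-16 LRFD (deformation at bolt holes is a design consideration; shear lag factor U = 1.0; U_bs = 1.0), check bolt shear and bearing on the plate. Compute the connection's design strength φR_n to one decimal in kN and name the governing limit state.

Bolt shear: A_b = π(22)²/4 = 380.13 mm². φR_n = 0.75 × 372 × 380.13 × 10 × 1 = 1060.6 kN.
Bearing (25 mm plate, F_u = 450 MPa): end bolts L_c = 44 − 24/2 = 32, R_n = min(1.2×32×25×450, 2.4×22×25×450) = 432 kN/bolt; interior L_c = 61 − 24 = 37, R_n = 499.5 kN/bolt. φR_n = 0.75 × (2×432 + 8×499.5) = 3645.0 kN.
Governing: min(1060.6, 3645.0) = 1060.6 kN → bolt shear.

1060.6 kN (bolt shear governs)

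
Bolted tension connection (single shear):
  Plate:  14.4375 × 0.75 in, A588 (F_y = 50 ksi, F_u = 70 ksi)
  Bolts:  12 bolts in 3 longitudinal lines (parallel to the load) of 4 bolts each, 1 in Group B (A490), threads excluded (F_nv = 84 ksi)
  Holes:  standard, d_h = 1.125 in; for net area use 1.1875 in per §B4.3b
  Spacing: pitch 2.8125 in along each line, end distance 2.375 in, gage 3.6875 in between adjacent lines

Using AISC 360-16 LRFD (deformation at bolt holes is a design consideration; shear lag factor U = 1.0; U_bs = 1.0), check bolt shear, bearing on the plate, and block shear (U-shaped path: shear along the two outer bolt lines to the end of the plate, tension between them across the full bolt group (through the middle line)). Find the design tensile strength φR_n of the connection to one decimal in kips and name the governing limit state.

Bolt shear: A_b = π(1)²/4 = 0.7854 in². φR_n = 0.75 × 84 × 0.7854 × 12 × 1 = 593.8 kips.
Bearing (0.75 in plate, F_u = 70 ksi): end bolts L_c = 2.375 − 1.125/2 = 1.8125, R_n = min(1.2×1.8125×0.75×70, 2.4×1×0.75×70) = 114.19 kips/bolt; interior L_c = 2.8125 − 1.125 = 1.6875, R_n = 106.31 kips/bolt. φR_n = 0.75 × (3×114.19 + 9×106.31) = 974.5 kips.
Block shear: shear path 2×[2.375+3×2.8125] = 2×10.8125 in, A_gv = 16.219, A_nv = 2×(10.8125 − 3.5×1.1875)×0.75 = 9.9844 in²; tension across gage: (7.375 − 2×1.1875)×0.75 = 3.75 in². R_n = min(0.6×70×9.9844, 0.6×50×16.219) + 1.0×70×3.75 = min(419.34, 486.57) + 262.5 = 681.84 kips. φR_n = 0.75 × 681.84 = 511.4 kips.
Governing: min(593.8, 974.5, 511.4) = 511.4 kips → block shear.

511.4 kips (block shear governs)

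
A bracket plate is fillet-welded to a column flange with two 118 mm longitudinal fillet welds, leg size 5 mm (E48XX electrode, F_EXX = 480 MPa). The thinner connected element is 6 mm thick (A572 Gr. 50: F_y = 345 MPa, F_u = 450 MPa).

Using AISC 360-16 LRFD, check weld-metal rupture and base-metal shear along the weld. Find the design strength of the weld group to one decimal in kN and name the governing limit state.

Weld metal: throat = 0.707×5 = 3.535 mm, L = 2×118 = 236 mm. φR_n = 0.75 × 0.6 × 480 × 3.535 × 236 = 180.2 kN.
Base metal shear (6 mm plate): yield φR_n = 1.0×0.6×345×6×236 = 293.1 kN; rupture φR_n = 0.75×0.6×450×6×236 = 286.7 kN; take 286.7 kN (rupture).
Governing: min(180.2, 286.7) = 180.2 kN → weld metal.

180.2 kN (weld metal governs)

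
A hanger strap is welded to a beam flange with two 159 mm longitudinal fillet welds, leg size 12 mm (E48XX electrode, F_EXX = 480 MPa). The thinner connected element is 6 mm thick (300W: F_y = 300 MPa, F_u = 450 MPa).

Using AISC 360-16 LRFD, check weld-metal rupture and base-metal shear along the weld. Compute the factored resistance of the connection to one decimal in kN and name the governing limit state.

343.4 kN (base-metal shear governs)

Weld metal: throat = 0.707×12 = 8.484 mm, L = 2×159 = 318 mm. φR_n = 0.75 × 0.6 × 480 × 8.484 × 318 = 582.7 kN.
Base metal shear (6 mm plate): yield φR_n = 1.0×0.6×300×6×318 = 343.4 kN; rupture φR_n = 0.75×0.6×450×6×318 = 386.4 kN; take 343.4 kN (yield).
Governing: min(582.7, 343.4) = 343.4 kN → base-metal shear.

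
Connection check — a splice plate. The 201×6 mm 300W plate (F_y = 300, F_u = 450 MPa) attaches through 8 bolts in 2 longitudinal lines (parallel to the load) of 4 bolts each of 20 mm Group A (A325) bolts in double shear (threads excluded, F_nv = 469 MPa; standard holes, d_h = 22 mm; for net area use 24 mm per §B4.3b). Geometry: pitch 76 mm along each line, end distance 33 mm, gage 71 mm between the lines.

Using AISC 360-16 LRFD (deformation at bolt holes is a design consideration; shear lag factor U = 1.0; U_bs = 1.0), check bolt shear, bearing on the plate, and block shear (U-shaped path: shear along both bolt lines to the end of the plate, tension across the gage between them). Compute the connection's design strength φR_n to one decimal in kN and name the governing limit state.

518.0 kN (block shear governs)

Bolt shear: A_b = π(20)²/4 = 314.16 mm². φR_n = 0.75 × 469 × 314.16 × 8 × 2 = 1768.1 kN.
Bearing (6 mm plate, F_u = 450 MPa): end bolts L_c = 33 − 22/2 = 22, R_n = min(1.2×22×6×450, 2.4×20×6×450) = 71.28 kN/bolt; interior L_c = 76 − 22 = 54, R_n = 129.6 kN/bolt. φR_n = 0.75 × (2×71.28 + 6×129.6) = 690.1 kN.
Block shear: shear path 2×[33+3×76] = 2×261 mm, A_gv = 3132, A_nv = 2×(261 − 3.5×24)×6 = 2124 mm²; tension across gage: (71 − 1×24)×6 = 282 mm². R_n = min(0.6×450×2124, 0.6×300×3132) + 1.0×450×282 = min(573.48, 563.76) + 126.9 = 690.66 kN. φR_n = 0.75 × 690.66 = 518.0 kN.
Governing: min(1768.1, 690.1, 518.0) = 518.0 kN → block shear.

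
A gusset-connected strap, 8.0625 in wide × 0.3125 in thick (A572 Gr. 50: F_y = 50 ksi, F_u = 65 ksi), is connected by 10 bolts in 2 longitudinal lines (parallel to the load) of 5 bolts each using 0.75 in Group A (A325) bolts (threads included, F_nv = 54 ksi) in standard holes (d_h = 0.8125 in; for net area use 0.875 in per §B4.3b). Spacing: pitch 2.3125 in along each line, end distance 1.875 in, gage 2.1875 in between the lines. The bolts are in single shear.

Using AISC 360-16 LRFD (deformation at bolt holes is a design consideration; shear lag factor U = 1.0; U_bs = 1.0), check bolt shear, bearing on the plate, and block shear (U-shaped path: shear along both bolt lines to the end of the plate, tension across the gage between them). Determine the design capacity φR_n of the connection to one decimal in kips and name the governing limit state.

151.4 kips (block shear governs)

Bolt shear: A_b = π(0.75)²/4 = 0.44179 in². φR_n = 0.75 × 54 × 0.44179 × 10 × 1 = 178.9 kips.
Bearing (0.3125 in plate, F_u = 65 ksi): end bolts L_c = 1.875 − 0.8125/2 = 1.46875, R_n = min(1.2×1.46875×0.3125×65, 2.4×0.75×0.3125×65) = 35.801 kips/bolt; interior L_c = 2.3125 − 0.8125 = 1.5, R_n = 36.563 kips/bolt. φR_n = 0.75 × (2×35.801 + 8×36.563) = 273.1 kips.
Block shear: shear path 2×[1.875+4×2.3125] = 2×11.125 in, A_gv = 6.9531, A_nv = 2×(11.125 − 4.5×0.875)×0.3125 = 4.4922 in²; tension across gage: (2.1875 − 1×0.875)×0.3125 = 0.41016 in². R_n = min(0.6×65×4.4922, 0.6×50×6.9531) + 1.0×65×0.41016 = min(175.2, 208.59) + 26.66 = 201.86 kips. φR_n = 0.75 × 201.86 = 151.4 kips.
Governing: min(178.9, 273.1, 151.4) = 151.4 kips → block shear.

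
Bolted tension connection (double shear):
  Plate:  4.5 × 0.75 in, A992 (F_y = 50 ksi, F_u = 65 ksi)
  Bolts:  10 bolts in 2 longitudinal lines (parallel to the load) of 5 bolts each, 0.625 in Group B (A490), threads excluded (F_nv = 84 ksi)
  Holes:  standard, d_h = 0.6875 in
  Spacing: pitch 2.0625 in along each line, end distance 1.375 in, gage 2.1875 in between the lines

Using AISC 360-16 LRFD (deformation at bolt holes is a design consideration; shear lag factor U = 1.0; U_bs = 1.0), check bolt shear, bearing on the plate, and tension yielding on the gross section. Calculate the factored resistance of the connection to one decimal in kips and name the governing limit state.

Bolt shear: A_b = π(0.625)²/4 = 0.3068 in². φR_n = 0.75 × 84 × 0.3068 × 10 × 2 = 386.6 kips.
Bearing (0.75 in plate, F_u = 65 ksi): end bolts L_c = 1.375 − 0.6875/2 = 1.03125, R_n = min(1.2×1.03125×0.75×65, 2.4×0.625×0.75×65) = 60.328 kips/bolt; interior L_c = 2.0625 − 0.6875 = 1.375, R_n = 73.125 kips/bolt. φR_n = 0.75 × (2×60.328 + 8×73.125) = 529.2 kips.
Tension yield (gross): A_g = 4.5×0.75 = 3.375 in². φR_n = 0.90 × 50 × 3.375 = 151.9 kips.
Governing: min(386.6, 529.2, 151.9) = 151.9 kips → gross-section yield.

151.9 kips (gross-section yield governs)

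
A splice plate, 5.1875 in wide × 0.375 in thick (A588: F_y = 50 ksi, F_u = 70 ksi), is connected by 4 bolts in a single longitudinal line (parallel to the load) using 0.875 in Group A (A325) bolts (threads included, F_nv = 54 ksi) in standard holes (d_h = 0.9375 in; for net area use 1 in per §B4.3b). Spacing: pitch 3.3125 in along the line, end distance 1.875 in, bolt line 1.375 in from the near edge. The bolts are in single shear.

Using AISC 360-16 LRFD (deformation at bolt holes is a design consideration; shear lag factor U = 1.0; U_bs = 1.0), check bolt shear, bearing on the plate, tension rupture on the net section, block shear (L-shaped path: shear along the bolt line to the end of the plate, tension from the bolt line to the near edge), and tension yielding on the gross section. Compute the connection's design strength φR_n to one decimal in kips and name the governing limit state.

82.4 kips (net-section rupture governs)

Bolt shear: A_b = π(0.875)²/4 = 0.60132 in². φR_n = 0.75 × 54 × 0.60132 × 4 × 1 = 97.4 kips.
Bearing (0.375 in plate, F_u = 70 ksi): end bolts L_c = 1.875 − 0.9375/2 = 1.40625, R_n = min(1.2×1.40625×0.375×70, 2.4×0.875×0.375×70) = 44.297 kips/bolt; interior L_c = 3.3125 − 0.9375 = 2.375, R_n = 55.125 kips/bolt. φR_n = 0.75 × (1×44.297 + 3×55.125) = 157.3 kips.
Tension rupture (net): A_n = (5.1875 − 1×1)×0.375 = 1.5703 in² (U = 1.0, A_e = A_n). φR_n = 0.75 × 70 × 1.5703 = 82.4 kips.
Block shear: shear path 1×[1.875+3×3.3125] = 1×11.8125 in, A_gv = 4.4297, A_nv = 1×(11.8125 − 3.5×1)×0.375 = 3.1172 in²; tension to near edge: (1.375 − 0.5×1)×0.375 = 0.32813 in². R_n = min(0.6×70×3.1172, 0.6×50×4.4297) + 1.0×70×0.32813 = min(130.92, 132.89) + 22.969 = 153.89 kips. φR_n = 0.75 × 153.89 = 115.4 kips.
Tension yield (gross): A_g = 5.1875×0.375 = 1.9453 in². φR_n = 0.90 × 50 × 1.9453 = 87.5 kips.
Governing: min(97.4, 157.3, 82.4, 115.4, 87.5) = 82.4 kips → net-section rupture.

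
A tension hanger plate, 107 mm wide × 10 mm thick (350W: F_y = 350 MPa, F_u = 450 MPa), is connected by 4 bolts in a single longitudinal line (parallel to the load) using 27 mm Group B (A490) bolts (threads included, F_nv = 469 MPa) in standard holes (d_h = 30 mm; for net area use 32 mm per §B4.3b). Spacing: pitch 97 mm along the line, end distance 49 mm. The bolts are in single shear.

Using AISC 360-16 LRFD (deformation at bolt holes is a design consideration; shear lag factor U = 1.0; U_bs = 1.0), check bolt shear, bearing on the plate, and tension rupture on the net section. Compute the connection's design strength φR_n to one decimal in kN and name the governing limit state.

253.1 kN (net-section rupture governs)

Bolt shear: A_b = π(27)²/4 = 572.56 mm². φR_n = 0.75 × 469 × 572.56 × 4 × 1 = 805.6 kN.
Bearing (10 mm plate, F_u = 450 MPa): end bolts L_c = 49 − 30/2 = 34, R_n = min(1.2×34×10×450, 2.4×27×10×450) = 183.6 kN/bolt; interior L_c = 97 − 30 = 67, R_n = 291.6 kN/bolt. φR_n = 0.75 × (1×183.6 + 3×291.6) = 793.8 kN.
Tension rupture (net): A_n = (107 − 1×32)×10 = 750 mm² (U = 1.0, A_e = A_n). φR_n = 0.75 × 450 × 750 = 253.1 kN.
Governing: min(805.6, 793.8, 253.1) = 253.1 kN → net-section rupture.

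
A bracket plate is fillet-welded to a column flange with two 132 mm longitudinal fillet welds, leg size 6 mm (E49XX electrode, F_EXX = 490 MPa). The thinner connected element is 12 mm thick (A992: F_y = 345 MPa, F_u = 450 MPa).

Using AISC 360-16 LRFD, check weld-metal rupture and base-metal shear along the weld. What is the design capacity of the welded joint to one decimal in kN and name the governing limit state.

246.9 kN (weld metal governs)

Weld metal: throat = 0.707×6 = 4.242 mm, L = 2×132 = 264 mm. φR_n = 0.75 × 0.6 × 490 × 4.242 × 264 = 246.9 kN.
Base metal shear (12 mm plate): yield φR_n = 1.0×0.6×345×12×264 = 655.8 kN; rupture φR_n = 0.75×0.6×450×12×264 = 641.5 kN; take 641.5 kN (rupture).
Governing: min(246.9, 641.5) = 246.9 kN → weld metal.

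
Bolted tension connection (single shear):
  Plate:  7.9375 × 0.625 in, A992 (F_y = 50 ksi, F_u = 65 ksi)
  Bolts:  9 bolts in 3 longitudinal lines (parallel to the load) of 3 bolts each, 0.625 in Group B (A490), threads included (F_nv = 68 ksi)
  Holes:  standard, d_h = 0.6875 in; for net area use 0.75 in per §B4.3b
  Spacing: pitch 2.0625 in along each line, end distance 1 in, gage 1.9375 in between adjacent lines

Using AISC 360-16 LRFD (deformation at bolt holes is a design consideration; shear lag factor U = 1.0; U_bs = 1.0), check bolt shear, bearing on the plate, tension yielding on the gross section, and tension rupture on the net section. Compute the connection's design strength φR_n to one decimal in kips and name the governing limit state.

140.8 kips (bolt shear governs)

Bolt shear: A_b = π(0.625)²/4 = 0.3068 in². φR_n = 0.75 × 68 × 0.3068 × 9 × 1 = 140.8 kips.
Bearing (0.625 in plate, F_u = 65 ksi): end bolts L_c = 1 − 0.6875/2 = 0.65625, R_n = min(1.2×0.65625×0.625×65, 2.4×0.625×0.625×65) = 31.992 kips/bolt; interior L_c = 2.0625 − 0.6875 = 1.375, R_n = 60.938 kips/bolt. φR_n = 0.75 × (3×31.992 + 6×60.938) = 346.2 kips.
Tension yield (gross): A_g = 7.9375×0.625 = 4.9609 in². φR_n = 0.90 × 50 × 4.9609 = 223.2 kips.
Tension rupture (net): A_n = (7.9375 − 3×0.75)×0.625 = 3.5547 in² (U = 1.0, A_e = A_n). φR_n = 0.75 × 65 × 3.5547 = 173.3 kips.
Governing: min(140.8, 346.2, 223.2, 173.3) = 140.8 kips → bolt shear.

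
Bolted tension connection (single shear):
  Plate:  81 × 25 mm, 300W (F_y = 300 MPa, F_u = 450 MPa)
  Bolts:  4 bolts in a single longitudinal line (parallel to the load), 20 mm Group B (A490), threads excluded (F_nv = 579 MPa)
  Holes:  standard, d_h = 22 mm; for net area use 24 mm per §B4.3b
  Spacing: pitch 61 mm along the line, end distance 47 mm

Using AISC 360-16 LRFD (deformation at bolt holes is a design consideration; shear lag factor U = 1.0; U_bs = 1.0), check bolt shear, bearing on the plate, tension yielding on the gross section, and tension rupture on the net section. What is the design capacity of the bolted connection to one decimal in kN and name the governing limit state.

480.9 kN (net-section rupture governs)

Bolt shear: A_b = π(20)²/4 = 314.16 mm². φR_n = 0.75 × 579 × 314.16 × 4 × 1 = 545.7 kN.
Bearing (25 mm plate, F_u = 450 MPa): end bolts L_c = 47 − 22/2 = 36, R_n = min(1.2×36×25×450, 2.4×20×25×450) = 486 kN/bolt; interior L_c = 61 − 22 = 39, R_n = 526.5 kN/bolt. φR_n = 0.75 × (1×486 + 3×526.5) = 1549.1 kN.
Tension yield (gross): A_g = 81×25 = 2025 mm². φR_n = 0.90 × 300 × 2025 = 546.8 kN.
Tension rupture (net): A_n = (81 − 1×24)×25 = 1425 mm² (U = 1.0, A_e = A_n). φR_n = 0.75 × 450 × 1425 = 480.9 kN.
Governing: min(545.7, 1549.1, 546.8, 480.9) = 480.9 kN → net-section rupture.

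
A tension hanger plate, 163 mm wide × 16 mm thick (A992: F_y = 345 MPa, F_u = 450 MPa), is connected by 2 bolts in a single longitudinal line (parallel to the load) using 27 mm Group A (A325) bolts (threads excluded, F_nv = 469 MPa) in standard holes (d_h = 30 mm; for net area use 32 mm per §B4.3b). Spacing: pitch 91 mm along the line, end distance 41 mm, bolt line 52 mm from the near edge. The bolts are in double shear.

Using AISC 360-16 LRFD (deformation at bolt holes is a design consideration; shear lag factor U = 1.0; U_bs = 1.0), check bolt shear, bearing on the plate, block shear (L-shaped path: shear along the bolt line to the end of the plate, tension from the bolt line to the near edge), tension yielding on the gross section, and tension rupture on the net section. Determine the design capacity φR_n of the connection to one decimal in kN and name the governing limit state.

Bolt shear: A_b = π(27)²/4 = 572.56 mm². φR_n = 0.75 × 469 × 572.56 × 2 × 2 = 805.6 kN.
Bearing (16 mm plate, F_u = 450 MPa): end bolts L_c = 41 − 30/2 = 26, R_n = min(1.2×26×16×450, 2.4×27×16×450) = 224.64 kN/bolt; interior L_c = 91 − 30 = 61, R_n = 466.56 kN/bolt. φR_n = 0.75 × (1×224.64 + 1×466.56) = 518.4 kN.
Block shear: shear path 1×[41+1×91] = 1×132 mm, A_gv = 2112, A_nv = 1×(132 − 1.5×32)×16 = 1344 mm²; tension to near edge: (52 − 0.5×32)×16 = 576 mm². R_n = min(0.6×450×1344, 0.6×345×2112) + 1.0×450×576 = min(362.88, 437.18) + 259.2 = 622.08 kN. φR_n = 0.75 × 622.08 = 466.6 kN.
Tension yield (gross): A_g = 163×16 = 2608 mm². φR_n = 0.90 × 345 × 2608 = 809.8 kN.
Tension rupture (net): A_n = (163 − 1×32)×16 = 2096 mm² (U = 1.0, A_e = A_n). φR_n = 0.75 × 450 × 2096 = 707.4 kN.
Governing: min(805.6, 518.4, 466.6, 809.8, 707.4) = 466.6 kN → block shear.

466.6 kN (block shear governs)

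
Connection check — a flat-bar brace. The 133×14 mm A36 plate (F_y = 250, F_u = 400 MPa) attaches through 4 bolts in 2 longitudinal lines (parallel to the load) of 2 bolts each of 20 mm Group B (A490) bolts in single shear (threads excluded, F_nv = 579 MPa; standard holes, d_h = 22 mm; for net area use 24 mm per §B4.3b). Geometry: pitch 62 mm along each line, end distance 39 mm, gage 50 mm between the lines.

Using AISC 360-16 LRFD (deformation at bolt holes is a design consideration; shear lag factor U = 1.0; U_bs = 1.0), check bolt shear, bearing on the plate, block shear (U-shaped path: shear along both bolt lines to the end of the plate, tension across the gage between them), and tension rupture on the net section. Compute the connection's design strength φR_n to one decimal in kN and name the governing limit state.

357.0 kN (net-section rupture governs)

Bolt shear: A_b = π(20)²/4 = 314.16 mm². φR_n = 0.75 × 579 × 314.16 × 4 × 1 = 545.7 kN.
Bearing (14 mm plate, F_u = 400 MPa): end bolts L_c = 39 − 22/2 = 28, R_n = min(1.2×28×14×400, 2.4×20×14×400) = 188.16 kN/bolt; interior L_c = 62 − 22 = 40, R_n = 268.8 kN/bolt. φR_n = 0.75 × (2×188.16 + 2×268.8) = 685.4 kN.
Block shear: shear path 2×[39+1×62] = 2×101 mm, A_gv = 2828, A_nv = 2×(101 − 1.5×24)×14 = 1820 mm²; tension across gage: (50 − 1×24)×14 = 364 mm². R_n = min(0.6×400×1820, 0.6×250×2828) + 1.0×400×364 = min(436.8, 424.2) + 145.6 = 569.8 kN. φR_n = 0.75 × 569.8 = 427.4 kN.
Tension rupture (net): A_n = (133 − 2×24)×14 = 1190 mm² (U = 1.0, A_e = A_n). φR_n = 0.75 × 400 × 1190 = 357.0 kN.
Governing: min(545.7, 685.4, 427.4, 357.0) = 357.0 kN → net-section rupture.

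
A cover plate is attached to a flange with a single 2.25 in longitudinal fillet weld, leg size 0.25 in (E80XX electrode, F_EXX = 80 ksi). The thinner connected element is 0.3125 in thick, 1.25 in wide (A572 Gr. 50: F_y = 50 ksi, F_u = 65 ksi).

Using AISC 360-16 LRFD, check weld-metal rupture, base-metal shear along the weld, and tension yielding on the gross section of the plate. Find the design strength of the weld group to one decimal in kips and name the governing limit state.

14.3 kips (weld metal governs)

Weld metal: throat = 0.707×0.25 = 0.17675 in, L = 2.25 in. φR_n = 0.75 × 0.6 × 80 × 0.17675 × 2.25 = 14.3 kips.
Base metal shear (0.3125 in plate): yield φR_n = 1.0×0.6×50×0.3125×2.25 = 21.1 kips; rupture φR_n = 0.75×0.6×65×0.3125×2.25 = 20.6 kips; take 20.6 kips (rupture).
Tension yield (gross): A_g = 1.25×0.3125 = 0.39063 in². φR_n = 0.90 × 50 × 0.39063 = 17.6 kips.
Governing: min(14.3, 20.6, 17.6) = 14.3 kips → weld metal.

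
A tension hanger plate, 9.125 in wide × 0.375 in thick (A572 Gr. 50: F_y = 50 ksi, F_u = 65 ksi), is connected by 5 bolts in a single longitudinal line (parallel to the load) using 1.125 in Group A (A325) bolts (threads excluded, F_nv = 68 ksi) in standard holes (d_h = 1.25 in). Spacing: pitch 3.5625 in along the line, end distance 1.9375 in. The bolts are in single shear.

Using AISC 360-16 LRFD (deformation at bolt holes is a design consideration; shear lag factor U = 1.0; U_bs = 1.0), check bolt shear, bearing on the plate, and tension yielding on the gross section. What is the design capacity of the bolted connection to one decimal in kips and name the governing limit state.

Bolt shear: A_b = π(1.125)²/4 = 0.99402 in². φR_n = 0.75 × 68 × 0.99402 × 5 × 1 = 253.5 kips.
Bearing (0.375 in plate, F_u = 65 ksi): end bolts L_c = 1.9375 − 1.25/2 = 1.3125, R_n = min(1.2×1.3125×0.375×65, 2.4×1.125×0.375×65) = 38.391 kips/bolt; interior L_c = 3.5625 − 1.25 = 2.3125, R_n = 65.813 kips/bolt. φR_n = 0.75 × (1×38.391 + 4×65.813) = 226.2 kips.
Tension yield (gross): A_g = 9.125×0.375 = 3.4219 in². φR_n = 0.90 × 50 × 3.4219 = 154.0 kips.
Governing: min(253.5, 226.2, 154.0) = 154.0 kips → gross-section yield.

154.0 kips (gross-section yield governs)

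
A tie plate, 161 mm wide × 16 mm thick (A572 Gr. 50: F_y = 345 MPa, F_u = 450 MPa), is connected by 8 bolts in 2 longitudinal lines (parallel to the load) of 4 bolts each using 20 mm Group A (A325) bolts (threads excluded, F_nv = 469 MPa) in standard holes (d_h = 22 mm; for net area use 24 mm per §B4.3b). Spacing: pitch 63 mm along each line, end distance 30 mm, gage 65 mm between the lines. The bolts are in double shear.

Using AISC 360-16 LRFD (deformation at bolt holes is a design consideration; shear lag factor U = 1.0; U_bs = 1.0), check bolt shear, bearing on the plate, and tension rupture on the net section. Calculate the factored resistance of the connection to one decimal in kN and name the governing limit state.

610.2 kN (net-section rupture governs)

Bolt shear: A_b = π(20)²/4 = 314.16 mm². φR_n = 0.75 × 469 × 314.16 × 8 × 2 = 1768.1 kN.
Bearing (16 mm plate, F_u = 450 MPa): end bolts L_c = 30 − 22/2 = 19, R_n = min(1.2×19×16×450, 2.4×20×16×450) = 164.16 kN/bolt; interior L_c = 63 − 22 = 41, R_n = 345.6 kN/bolt. φR_n = 0.75 × (2×164.16 + 6×345.6) = 1801.4 kN.
Tension rupture (net): A_n = (161 − 2×24)×16 = 1808 mm² (U = 1.0, A_e = A_n). φR_n = 0.75 × 450 × 1808 = 610.2 kN.
Governing: min(1768.1, 1801.4, 610.2) = 610.2 kN → net-section rupture.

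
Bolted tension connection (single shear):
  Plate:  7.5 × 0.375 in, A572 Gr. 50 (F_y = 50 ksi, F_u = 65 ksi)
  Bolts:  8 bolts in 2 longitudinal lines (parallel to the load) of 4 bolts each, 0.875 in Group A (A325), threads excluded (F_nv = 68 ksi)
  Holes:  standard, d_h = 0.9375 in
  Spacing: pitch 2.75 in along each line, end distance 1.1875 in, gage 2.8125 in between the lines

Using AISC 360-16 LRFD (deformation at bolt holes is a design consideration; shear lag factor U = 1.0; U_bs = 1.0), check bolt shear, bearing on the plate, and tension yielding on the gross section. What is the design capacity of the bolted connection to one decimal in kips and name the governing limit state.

126.6 kips (gross-section yield governs)

Bolt shear: A_b = π(0.875)²/4 = 0.60132 in². φR_n = 0.75 × 68 × 0.60132 × 8 × 1 = 245.3 kips.
Bearing (0.375 in plate, F_u = 65 ksi): end bolts L_c = 1.1875 − 0.9375/2 = 0.71875, R_n = min(1.2×0.71875×0.375×65, 2.4×0.875×0.375×65) = 21.023 kips/bolt; interior L_c = 2.75 − 0.9375 = 1.8125, R_n = 51.188 kips/bolt. φR_n = 0.75 × (2×21.023 + 6×51.188) = 261.9 kips.
Tension yield (gross): A_g = 7.5×0.375 = 2.8125 in². φR_n = 0.90 × 50 × 2.8125 = 126.6 kips.
Governing: min(245.3, 261.9, 126.6) = 126.6 kips → gross-section yield.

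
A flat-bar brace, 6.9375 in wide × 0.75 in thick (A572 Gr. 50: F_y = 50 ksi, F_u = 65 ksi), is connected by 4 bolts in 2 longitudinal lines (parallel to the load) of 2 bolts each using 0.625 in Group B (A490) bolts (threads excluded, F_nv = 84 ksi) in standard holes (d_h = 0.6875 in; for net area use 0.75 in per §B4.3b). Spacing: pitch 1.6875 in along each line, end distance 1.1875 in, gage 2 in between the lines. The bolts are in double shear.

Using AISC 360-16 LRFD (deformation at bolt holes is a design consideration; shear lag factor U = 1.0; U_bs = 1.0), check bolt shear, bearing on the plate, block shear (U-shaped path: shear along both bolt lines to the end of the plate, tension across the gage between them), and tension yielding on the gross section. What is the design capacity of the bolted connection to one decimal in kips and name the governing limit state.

122.5 kips (block shear governs)

Bolt shear: A_b = π(0.625)²/4 = 0.3068 in². φR_n = 0.75 × 84 × 0.3068 × 4 × 2 = 154.6 kips.
Bearing (0.75 in plate, F_u = 65 ksi): end bolts L_c = 1.1875 − 0.6875/2 = 0.84375, R_n = min(1.2×0.84375×0.75×65, 2.4×0.625×0.75×65) = 49.359 kips/bolt; interior L_c = 1.6875 − 0.6875 = 1, R_n = 58.5 kips/bolt. φR_n = 0.75 × (2×49.359 + 2×58.5) = 161.8 kips.
Block shear: shear path 2×[1.1875+1×1.6875] = 2×2.875 in, A_gv = 4.3125, A_nv = 2×(2.875 − 1.5×0.75)×0.75 = 2.625 in²; tension across gage: (2 − 1×0.75)×0.75 = 0.9375 in². R_n = min(0.6×65×2.625, 0.6×50×4.3125) + 1.0×65×0.9375 = min(102.38, 129.38) + 60.938 = 163.32 kips. φR_n = 0.75 × 163.32 = 122.5 kips.
Tension yield (gross): A_g = 6.9375×0.75 = 5.2031 in². φR_n = 0.90 × 50 × 5.2031 = 234.1 kips.
Governing: min(154.6, 161.8, 122.5, 234.1) = 122.5 kips → block shear.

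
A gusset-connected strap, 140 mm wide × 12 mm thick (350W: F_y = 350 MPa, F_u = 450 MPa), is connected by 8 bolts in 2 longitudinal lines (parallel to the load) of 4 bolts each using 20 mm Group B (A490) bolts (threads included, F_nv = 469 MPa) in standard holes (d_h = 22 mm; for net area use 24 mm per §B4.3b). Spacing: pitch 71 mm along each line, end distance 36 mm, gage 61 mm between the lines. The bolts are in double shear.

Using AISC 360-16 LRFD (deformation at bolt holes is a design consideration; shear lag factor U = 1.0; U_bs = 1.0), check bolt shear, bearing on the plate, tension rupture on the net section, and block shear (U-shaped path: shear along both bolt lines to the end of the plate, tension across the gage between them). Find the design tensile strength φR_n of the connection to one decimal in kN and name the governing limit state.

372.6 kN (net-section rupture governs)

Bolt shear: A_b = π(20)²/4 = 314.16 mm². φR_n = 0.75 × 469 × 314.16 × 8 × 2 = 1768.1 kN.
Bearing (12 mm plate, F_u = 450 MPa): end bolts L_c = 36 − 22/2 = 25, R_n = min(1.2×25×12×450, 2.4×20×12×450) = 162 kN/bolt; interior L_c = 71 − 22 = 49, R_n = 259.2 kN/bolt. φR_n = 0.75 × (2×162 + 6×259.2) = 1409.4 kN.
Tension rupture (net): A_n = (140 − 2×24)×12 = 1104 mm² (U = 1.0, A_e = A_n). φR_n = 0.75 × 450 × 1104 = 372.6 kN.
Block shear: shear path 2×[36+3×71] = 2×249 mm, A_gv = 5976, A_nv = 2×(249 − 3.5×24)×12 = 3960 mm²; tension across gage: (61 − 1×24)×12 = 444 mm². R_n = min(0.6×450×3960, 0.6×350×5976) + 1.0×450×444 = min(1069.2, 1255) + 199.8 = 1269 kN. φR_n = 0.75 × 1269 = 951.8 kN.
Governing: min(1768.1, 1409.4, 372.6, 951.8) = 372.6 kN → net-section rupture.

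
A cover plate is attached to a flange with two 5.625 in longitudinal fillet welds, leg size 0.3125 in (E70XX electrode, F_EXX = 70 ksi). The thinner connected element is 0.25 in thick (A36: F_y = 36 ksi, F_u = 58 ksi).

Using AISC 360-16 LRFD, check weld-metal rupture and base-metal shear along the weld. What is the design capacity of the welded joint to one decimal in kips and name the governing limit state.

Weld metal: throat = 0.707×0.3125 = 0.22094 in, L = 2×5.625 = 11.25 in. φR_n = 0.75 × 0.6 × 70 × 0.22094 × 11.25 = 78.3 kips.
Base metal shear (0.25 in plate): yield φR_n = 1.0×0.6×36×0.25×11.25 = 60.8 kips; rupture φR_n = 0.75×0.6×58×0.25×11.25 = 73.4 kips; take 60.8 kips (yield).
Governing: min(78.3, 60.8) = 60.8 kips → base-metal shear.

60.8 kips (base-metal shear governs)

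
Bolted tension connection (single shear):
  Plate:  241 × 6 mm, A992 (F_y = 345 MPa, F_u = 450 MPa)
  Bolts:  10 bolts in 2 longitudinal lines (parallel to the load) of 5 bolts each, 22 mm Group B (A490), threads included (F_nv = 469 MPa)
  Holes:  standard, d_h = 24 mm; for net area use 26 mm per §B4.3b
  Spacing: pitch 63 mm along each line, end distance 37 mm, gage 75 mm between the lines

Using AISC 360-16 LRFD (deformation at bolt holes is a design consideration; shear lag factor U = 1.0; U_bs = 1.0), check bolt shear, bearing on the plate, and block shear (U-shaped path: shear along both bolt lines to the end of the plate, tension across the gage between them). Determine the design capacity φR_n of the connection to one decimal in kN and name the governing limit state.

Bolt shear: A_b = π(22)²/4 = 380.13 mm². φR_n = 0.75 × 469 × 380.13 × 10 × 1 = 1337.1 kN.
Bearing (6 mm plate, F_u = 450 MPa): end bolts L_c = 37 − 24/2 = 25, R_n = min(1.2×25×6×450, 2.4×22×6×450) = 81 kN/bolt; interior L_c = 63 − 24 = 39, R_n = 126.36 kN/bolt. φR_n = 0.75 × (2×81 + 8×126.36) = 879.7 kN.
Block shear: shear path 2×[37+4×63] = 2×289 mm, A_gv = 3468, A_nv = 2×(289 − 4.5×26)×6 = 2064 mm²; tension across gage: (75 − 1×26)×6 = 294 mm². R_n = min(0.6×450×2064, 0.6×345×3468) + 1.0×450×294 = min(557.28, 717.88) + 132.3 = 689.58 kN. φR_n = 0.75 × 689.58 = 517.2 kN.
Governing: min(1337.1, 879.7, 517.2) = 517.2 kN → block shear.

517.2 kN (block shear governs)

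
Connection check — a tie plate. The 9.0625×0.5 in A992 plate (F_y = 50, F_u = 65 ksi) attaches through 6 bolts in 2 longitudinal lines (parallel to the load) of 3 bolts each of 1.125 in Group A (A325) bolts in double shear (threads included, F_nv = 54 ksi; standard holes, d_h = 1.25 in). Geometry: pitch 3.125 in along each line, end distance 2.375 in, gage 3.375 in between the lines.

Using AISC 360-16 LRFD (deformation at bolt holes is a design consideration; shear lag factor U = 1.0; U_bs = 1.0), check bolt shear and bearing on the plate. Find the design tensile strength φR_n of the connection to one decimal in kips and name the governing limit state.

Bolt shear: A_b = π(1.125)²/4 = 0.99402 in². φR_n = 0.75 × 54 × 0.99402 × 6 × 2 = 483.1 kips.
Bearing (0.5 in plate, F_u = 65 ksi): end bolts L_c = 2.375 − 1.25/2 = 1.75, R_n = min(1.2×1.75×0.5×65, 2.4×1.125×0.5×65) = 68.25 kips/bolt; interior L_c = 3.125 − 1.25 = 1.875, R_n = 73.125 kips/bolt. φR_n = 0.75 × (2×68.25 + 4×73.125) = 321.8 kips.
Governing: min(483.1, 321.8) = 321.8 kips → bearing.

321.8 kips (bearing governs)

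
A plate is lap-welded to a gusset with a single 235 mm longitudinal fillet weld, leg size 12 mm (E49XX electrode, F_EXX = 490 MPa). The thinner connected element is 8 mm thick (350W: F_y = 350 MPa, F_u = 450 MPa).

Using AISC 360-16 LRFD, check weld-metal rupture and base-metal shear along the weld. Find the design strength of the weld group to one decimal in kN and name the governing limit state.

Weld metal: throat = 0.707×12 = 8.484 mm, L = 235 mm. φR_n = 0.75 × 0.6 × 490 × 8.484 × 235 = 439.6 kN.
Base metal shear (8 mm plate): yield φR_n = 1.0×0.6×350×8×235 = 394.8 kN; rupture φR_n = 0.75×0.6×450×8×235 = 380.7 kN; take 380.7 kN (rupture).
Governing: min(439.6, 380.7) = 380.7 kN → base-metal shear.

380.7 kN (base-metal shear governs)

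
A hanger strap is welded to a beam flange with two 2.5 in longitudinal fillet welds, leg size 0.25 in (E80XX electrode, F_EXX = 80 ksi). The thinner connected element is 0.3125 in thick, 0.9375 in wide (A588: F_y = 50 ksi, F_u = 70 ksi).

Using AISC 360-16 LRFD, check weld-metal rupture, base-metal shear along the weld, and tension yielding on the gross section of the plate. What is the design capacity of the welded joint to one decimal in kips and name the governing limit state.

Weld metal: throat = 0.707×0.25 = 0.17675 in, L = 2×2.5 = 5 in. φR_n = 0.75 × 0.6 × 80 × 0.17675 × 5 = 31.8 kips.
Base metal shear (0.3125 in plate): yield φR_n = 1.0×0.6×50×0.3125×5 = 46.9 kips; rupture φR_n = 0.75×0.6×70×0.3125×5 = 49.2 kips; take 46.9 kips (yield).
Tension yield (gross): A_g = 0.9375×0.3125 = 0.29297 in². φR_n = 0.90 × 50 × 0.29297 = 13.2 kips.
Governing: min(31.8, 46.9, 13.2) = 13.2 kips → gross-section yield.

13.2 kips (gross-section yield governs)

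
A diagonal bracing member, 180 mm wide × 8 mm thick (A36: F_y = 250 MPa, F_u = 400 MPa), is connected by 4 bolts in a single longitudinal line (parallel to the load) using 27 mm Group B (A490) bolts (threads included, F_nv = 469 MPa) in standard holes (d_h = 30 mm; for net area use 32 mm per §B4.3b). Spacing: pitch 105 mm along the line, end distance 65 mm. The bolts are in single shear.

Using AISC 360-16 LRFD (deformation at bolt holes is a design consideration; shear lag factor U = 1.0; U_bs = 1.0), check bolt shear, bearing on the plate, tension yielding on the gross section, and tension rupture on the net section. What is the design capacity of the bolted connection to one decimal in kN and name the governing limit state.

Bolt shear: A_b = π(27)²/4 = 572.56 mm². φR_n = 0.75 × 469 × 572.56 × 4 × 1 = 805.6 kN.
Bearing (8 mm plate, F_u = 400 MPa): end bolts L_c = 65 − 30/2 = 50, R_n = min(1.2×50×8×400, 2.4×27×8×400) = 192 kN/bolt; interior L_c = 105 − 30 = 75, R_n = 207.36 kN/bolt. φR_n = 0.75 × (1×192 + 3×207.36) = 610.6 kN.
Tension yield (gross): A_g = 180×8 = 1440 mm². φR_n = 0.90 × 250 × 1440 = 324.0 kN.
Tension rupture (net): A_n = (180 − 1×32)×8 = 1184 mm² (U = 1.0, A_e = A_n). φR_n = 0.75 × 400 × 1184 = 355.2 kN.
Governing: min(805.6, 610.6, 324.0, 355.2) = 324.0 kN → gross-section yield.

324.0 kN (gross-section yield governs)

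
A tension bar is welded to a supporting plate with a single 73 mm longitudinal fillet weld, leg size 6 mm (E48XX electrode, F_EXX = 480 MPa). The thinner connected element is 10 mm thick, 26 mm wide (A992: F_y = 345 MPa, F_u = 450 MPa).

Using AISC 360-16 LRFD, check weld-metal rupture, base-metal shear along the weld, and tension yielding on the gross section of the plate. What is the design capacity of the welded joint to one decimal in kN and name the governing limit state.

66.9 kN (weld metal governs)

Weld metal: throat = 0.707×6 = 4.242 mm, L = 73 mm. φR_n = 0.75 × 0.6 × 480 × 4.242 × 73 = 66.9 kN.
Base metal shear (10 mm plate): yield φR_n = 1.0×0.6×345×10×73 = 151.1 kN; rupture φR_n = 0.75×0.6×450×10×73 = 147.8 kN; take 147.8 kN (rupture).
Tension yield (gross): A_g = 26×10 = 260 mm². φR_n = 0.90 × 345 × 260 = 80.7 kN.
Governing: min(66.9, 147.8, 80.7) = 66.9 kN → weld metal.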